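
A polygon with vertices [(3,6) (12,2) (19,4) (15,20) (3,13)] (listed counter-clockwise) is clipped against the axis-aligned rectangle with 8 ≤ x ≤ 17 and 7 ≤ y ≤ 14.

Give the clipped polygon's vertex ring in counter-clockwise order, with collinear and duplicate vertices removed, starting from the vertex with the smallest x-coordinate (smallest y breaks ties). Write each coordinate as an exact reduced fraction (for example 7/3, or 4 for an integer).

1. After x ≥ 8: [(8,34/9) (12,2) (19,4) (15,20) (8,191/12)]
2. After x ≤ 17: [(8,34/9) (12,2) (17,24/7) (17,12) (15,20) (8,191/12)]
3. After y ≥ 7: [(8,7) (17,7) (17,12) (15,20) (8,191/12)]
4. After y ≤ 14: [(8,14) (8,7) (17,7) (17,12) (33/2,14)]
5. Canonical ring: [(8,7) (17,7) (17,12) (33/2,14) (8,14)]

Clipped polygon: [(8,7) (17,7) (17,12) (33/2,14) (8,14)]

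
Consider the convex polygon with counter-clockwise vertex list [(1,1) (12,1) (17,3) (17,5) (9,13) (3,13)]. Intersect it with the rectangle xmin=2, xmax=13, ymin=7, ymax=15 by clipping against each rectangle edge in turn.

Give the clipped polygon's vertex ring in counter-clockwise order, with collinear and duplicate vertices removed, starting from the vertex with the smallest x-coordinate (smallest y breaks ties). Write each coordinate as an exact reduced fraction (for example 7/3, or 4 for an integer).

Clipped polygon: [(2,7) (13,7) (13,9) (9,13) (3,13)]

1. After x ≥ 2: [(2,7) (2,1) (12,1) (17,3) (17,5) (9,13) (3,13)]
2. After x ≤ 13: [(2,7) (2,1) (12,1) (13,7/5) (13,9) (9,13) (3,13)]
3. After y ≥ 7: [(2,7) (2,7) (13,7) (13,9) (9,13) (3,13)]
4. After y ≤ 15: [(2,7) (2,7) (13,7) (13,9) (9,13) (3,13)]
5. Canonical ring: [(2,7) (13,7) (13,9) (9,13) (3,13)]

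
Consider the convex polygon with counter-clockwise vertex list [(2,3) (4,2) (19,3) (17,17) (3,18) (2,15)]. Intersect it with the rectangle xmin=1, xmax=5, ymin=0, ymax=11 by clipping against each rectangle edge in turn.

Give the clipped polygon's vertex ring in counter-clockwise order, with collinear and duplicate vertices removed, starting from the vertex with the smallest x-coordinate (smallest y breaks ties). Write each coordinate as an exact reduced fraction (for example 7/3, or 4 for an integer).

1. After x ≥ 1: [(2,3) (4,2) (19,3) (17,17) (3,18) (2,15)]
2. After x ≤ 5: [(2,3) (4,2) (5,31/15) (5,125/7) (3,18) (2,15)]
3. After y ≥ 0: [(2,3) (4,2) (5,31/15) (5,125/7) (3,18) (2,15)]
4. After y ≤ 11: [(2,11) (2,3) (4,2) (5,31/15) (5,11)]
5. Canonical ring: [(2,3) (4,2) (5,31/15) (5,11) (2,11)]

Clipped polygon: [(2,3) (4,2) (5,31/15) (5,11) (2,11)]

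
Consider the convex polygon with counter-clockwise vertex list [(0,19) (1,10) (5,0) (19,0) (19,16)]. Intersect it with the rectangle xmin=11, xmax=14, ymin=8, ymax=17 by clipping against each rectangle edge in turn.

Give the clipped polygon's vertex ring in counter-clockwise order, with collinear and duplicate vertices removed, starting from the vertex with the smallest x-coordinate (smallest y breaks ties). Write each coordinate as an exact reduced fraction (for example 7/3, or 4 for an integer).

1. After x ≥ 11: [(11,328/19) (11,0) (19,0) (19,16)]
2. After x ≤ 14: [(14,319/19) (11,328/19) (11,0) (14,0)]
3. After y ≥ 8: [(14,8) (14,319/19) (11,328/19) (11,8)]
4. After y ≤ 17: [(14,8) (14,319/19) (38/3,17) (11,17) (11,8)]
5. Canonical ring: [(11,8) (14,8) (14,319/19) (38/3,17) (11,17)]

Clipped polygon: [(11,8) (14,8) (14,319/19) (38/3,17) (11,17)]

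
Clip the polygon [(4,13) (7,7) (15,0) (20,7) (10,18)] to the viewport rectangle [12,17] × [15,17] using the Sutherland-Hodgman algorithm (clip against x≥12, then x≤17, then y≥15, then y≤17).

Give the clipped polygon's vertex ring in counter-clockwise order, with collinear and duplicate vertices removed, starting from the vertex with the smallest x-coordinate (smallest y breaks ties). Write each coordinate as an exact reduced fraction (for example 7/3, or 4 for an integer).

1. After x ≥ 12: [(12,21/8) (15,0) (20,7) (12,79/5)]
2. After x ≤ 17: [(12,21/8) (15,0) (17,14/5) (17,103/10) (12,79/5)]
3. After y ≥ 15: [(12,15) (140/11,15) (12,79/5)]
4. After y ≤ 17: [(12,15) (140/11,15) (12,79/5)]
5. Canonical ring: [(12,15) (140/11,15) (12,79/5)]

Clipped polygon: [(12,15) (140/11,15) (12,79/5)]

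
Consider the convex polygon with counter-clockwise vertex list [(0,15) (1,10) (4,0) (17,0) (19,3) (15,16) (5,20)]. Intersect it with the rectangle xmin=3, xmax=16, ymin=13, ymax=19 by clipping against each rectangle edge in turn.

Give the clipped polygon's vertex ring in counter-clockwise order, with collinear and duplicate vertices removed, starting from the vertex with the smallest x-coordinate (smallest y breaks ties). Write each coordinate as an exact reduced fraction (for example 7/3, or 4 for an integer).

1. After x ≥ 3: [(3,18) (3,10/3) (4,0) (17,0) (19,3) (15,16) (5,20)]
2. After x ≤ 16: [(3,18) (3,10/3) (4,0) (16,0) (16,51/4) (15,16) (5,20)]
3. After y ≥ 13: [(3,18) (3,13) (207/13,13) (15,16) (5,20)]
4. After y ≤ 19: [(4,19) (3,18) (3,13) (207/13,13) (15,16) (15/2,19)]
5. Canonical ring: [(3,13) (207/13,13) (15,16) (15/2,19) (4,19) (3,18)]

Clipped polygon: [(3,13) (207/13,13) (15,16) (15/2,19) (4,19) (3,18)]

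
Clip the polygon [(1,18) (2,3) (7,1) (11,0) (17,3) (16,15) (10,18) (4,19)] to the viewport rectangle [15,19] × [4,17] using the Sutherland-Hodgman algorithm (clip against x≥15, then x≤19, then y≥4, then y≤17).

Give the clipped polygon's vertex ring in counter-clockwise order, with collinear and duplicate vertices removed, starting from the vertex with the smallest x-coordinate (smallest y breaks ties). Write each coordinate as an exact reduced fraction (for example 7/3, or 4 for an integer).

Clipped polygon: [(15,4) (203/12,4) (16,15) (15,31/2)]

1. After x ≥ 15: [(15,2) (17,3) (16,15) (15,31/2)]
2. After x ≤ 19: [(15,2) (17,3) (16,15) (15,31/2)]
3. After y ≥ 4: [(15,4) (203/12,4) (16,15) (15,31/2)]
4. After y ≤ 17: [(15,4) (203/12,4) (16,15) (15,31/2)]
5. Canonical ring: [(15,4) (203/12,4) (16,15) (15,31/2)]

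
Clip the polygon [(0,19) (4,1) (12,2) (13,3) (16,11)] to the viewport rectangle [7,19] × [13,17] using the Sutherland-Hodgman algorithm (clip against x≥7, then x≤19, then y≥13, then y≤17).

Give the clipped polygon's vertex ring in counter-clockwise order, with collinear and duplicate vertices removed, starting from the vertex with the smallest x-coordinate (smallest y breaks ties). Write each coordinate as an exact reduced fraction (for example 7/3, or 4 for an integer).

1. After x ≥ 7: [(7,31/2) (7,11/8) (12,2) (13,3) (16,11)]
2. After x ≤ 19: [(7,31/2) (7,11/8) (12,2) (13,3) (16,11)]
3. After y ≥ 13: [(12,13) (7,31/2) (7,13)]
4. After y ≤ 17: [(12,13) (7,31/2) (7,13)]
5. Canonical ring: [(7,13) (12,13) (7,31/2)]

Clipped polygon: [(7,13) (12,13) (7,31/2)]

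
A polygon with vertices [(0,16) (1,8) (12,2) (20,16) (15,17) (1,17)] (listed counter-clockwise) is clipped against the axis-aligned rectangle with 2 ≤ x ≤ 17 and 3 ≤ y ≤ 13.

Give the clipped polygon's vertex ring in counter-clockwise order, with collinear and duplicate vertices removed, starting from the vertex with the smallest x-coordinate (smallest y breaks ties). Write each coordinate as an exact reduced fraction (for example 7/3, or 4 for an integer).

Clipped polygon: [(2,82/11) (61/6,3) (88/7,3) (17,43/4) (17,13) (2,13)]

1. After x ≥ 2: [(2,82/11) (12,2) (20,16) (15,17) (2,17)]
2. After x ≤ 17: [(2,82/11) (12,2) (17,43/4) (17,83/5) (15,17) (2,17)]
3. After y ≥ 3: [(2,82/11) (61/6,3) (88/7,3) (17,43/4) (17,83/5) (15,17) (2,17)]
4. After y ≤ 13: [(2,13) (2,82/11) (61/6,3) (88/7,3) (17,43/4) (17,13)]
5. Canonical ring: [(2,82/11) (61/6,3) (88/7,3) (17,43/4) (17,13) (2,13)]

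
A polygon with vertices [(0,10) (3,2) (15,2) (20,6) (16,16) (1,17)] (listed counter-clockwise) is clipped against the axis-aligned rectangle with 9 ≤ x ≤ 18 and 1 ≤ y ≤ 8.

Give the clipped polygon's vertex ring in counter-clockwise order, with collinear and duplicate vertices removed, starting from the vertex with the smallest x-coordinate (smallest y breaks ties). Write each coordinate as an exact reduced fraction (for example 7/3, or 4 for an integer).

Clipped polygon: [(9,2) (15,2) (18,22/5) (18,8) (9,8)]

1. After x ≥ 9: [(9,2) (15,2) (20,6) (16,16) (9,247/15)]
2. After x ≤ 18: [(9,2) (15,2) (18,22/5) (18,11) (16,16) (9,247/15)]
3. After y ≥ 1: [(9,2) (15,2) (18,22/5) (18,11) (16,16) (9,247/15)]
4. After y ≤ 8: [(9,8) (9,2) (15,2) (18,22/5) (18,8)]
5. Canonical ring: [(9,2) (15,2) (18,22/5) (18,8) (9,8)]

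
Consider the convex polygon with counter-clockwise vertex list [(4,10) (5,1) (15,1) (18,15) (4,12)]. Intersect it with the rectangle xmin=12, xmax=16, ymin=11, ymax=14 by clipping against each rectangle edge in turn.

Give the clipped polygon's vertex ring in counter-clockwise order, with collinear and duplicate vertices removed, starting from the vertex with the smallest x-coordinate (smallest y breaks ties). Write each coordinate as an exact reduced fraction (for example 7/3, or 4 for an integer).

1. After x ≥ 12: [(12,1) (15,1) (18,15) (12,96/7)]
2. After x ≤ 16: [(12,1) (15,1) (16,17/3) (16,102/7) (12,96/7)]
3. After y ≥ 11: [(12,11) (16,11) (16,102/7) (12,96/7)]
4. After y ≤ 14: [(12,11) (16,11) (16,14) (40/3,14) (12,96/7)]
5. Canonical ring: [(12,11) (16,11) (16,14) (40/3,14) (12,96/7)]

Clipped polygon: [(12,11) (16,11) (16,14) (40/3,14) (12,96/7)]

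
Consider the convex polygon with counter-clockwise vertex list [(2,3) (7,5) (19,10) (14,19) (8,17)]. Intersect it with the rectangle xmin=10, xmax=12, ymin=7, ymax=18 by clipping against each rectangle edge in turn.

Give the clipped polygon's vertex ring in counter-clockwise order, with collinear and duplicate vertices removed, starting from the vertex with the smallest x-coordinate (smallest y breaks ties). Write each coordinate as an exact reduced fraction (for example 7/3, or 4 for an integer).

1. After x ≥ 10: [(10,25/4) (19,10) (14,19) (10,53/3)]
2. After x ≤ 12: [(10,25/4) (12,85/12) (12,55/3) (10,53/3)]
3. After y ≥ 7: [(10,7) (59/5,7) (12,85/12) (12,55/3) (10,53/3)]
4. After y ≤ 18: [(10,7) (59/5,7) (12,85/12) (12,18) (11,18) (10,53/3)]
5. Canonical ring: [(10,7) (59/5,7) (12,85/12) (12,18) (11,18) (10,53/3)]

Clipped polygon: [(10,7) (59/5,7) (12,85/12) (12,18) (11,18) (10,53/3)]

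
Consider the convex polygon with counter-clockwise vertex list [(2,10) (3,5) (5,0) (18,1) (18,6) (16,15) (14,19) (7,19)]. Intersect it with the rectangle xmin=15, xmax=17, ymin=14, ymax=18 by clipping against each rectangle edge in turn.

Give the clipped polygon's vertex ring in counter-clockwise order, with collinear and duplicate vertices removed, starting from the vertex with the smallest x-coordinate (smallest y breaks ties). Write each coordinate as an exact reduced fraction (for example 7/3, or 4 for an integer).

Clipped polygon: [(15,14) (146/9,14) (16,15) (15,17)]

1. After x ≥ 15: [(15,10/13) (18,1) (18,6) (16,15) (15,17)]
2. After x ≤ 17: [(15,10/13) (17,12/13) (17,21/2) (16,15) (15,17)]
3. After y ≥ 14: [(15,14) (146/9,14) (16,15) (15,17)]
4. After y ≤ 18: [(15,14) (146/9,14) (16,15) (15,17)]
5. Canonical ring: [(15,14) (146/9,14) (16,15) (15,17)]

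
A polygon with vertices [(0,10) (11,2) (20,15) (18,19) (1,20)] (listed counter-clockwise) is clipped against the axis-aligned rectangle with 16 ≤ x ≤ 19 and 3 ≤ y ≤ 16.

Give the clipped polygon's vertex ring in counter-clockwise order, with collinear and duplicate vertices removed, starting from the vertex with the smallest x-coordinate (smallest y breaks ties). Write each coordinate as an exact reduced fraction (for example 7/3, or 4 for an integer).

1. After x ≥ 16: [(16,83/9) (20,15) (18,19) (16,325/17)]
2. After x ≤ 19: [(16,83/9) (19,122/9) (19,17) (18,19) (16,325/17)]
3. After y ≥ 3: [(16,83/9) (19,122/9) (19,17) (18,19) (16,325/17)]
4. After y ≤ 16: [(16,16) (16,83/9) (19,122/9) (19,16)]
5. Canonical ring: [(16,83/9) (19,122/9) (19,16) (16,16)]

Clipped polygon: [(16,83/9) (19,122/9) (19,16) (16,16)]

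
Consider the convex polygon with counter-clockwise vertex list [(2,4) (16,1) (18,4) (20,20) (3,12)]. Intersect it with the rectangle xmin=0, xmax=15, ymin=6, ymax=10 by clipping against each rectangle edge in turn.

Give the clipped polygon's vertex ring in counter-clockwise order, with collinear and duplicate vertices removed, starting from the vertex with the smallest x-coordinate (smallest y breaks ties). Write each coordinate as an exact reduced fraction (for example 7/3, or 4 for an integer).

Clipped polygon: [(9/4,6) (15,6) (15,10) (11/4,10)]

1. After x ≥ 0: [(2,4) (16,1) (18,4) (20,20) (3,12)]
2. After x ≤ 15: [(2,4) (15,17/14) (15,300/17) (3,12)]
3. After y ≥ 6: [(9/4,6) (15,6) (15,300/17) (3,12)]
4. After y ≤ 10: [(11/4,10) (9/4,6) (15,6) (15,10)]
5. Canonical ring: [(9/4,6) (15,6) (15,10) (11/4,10)]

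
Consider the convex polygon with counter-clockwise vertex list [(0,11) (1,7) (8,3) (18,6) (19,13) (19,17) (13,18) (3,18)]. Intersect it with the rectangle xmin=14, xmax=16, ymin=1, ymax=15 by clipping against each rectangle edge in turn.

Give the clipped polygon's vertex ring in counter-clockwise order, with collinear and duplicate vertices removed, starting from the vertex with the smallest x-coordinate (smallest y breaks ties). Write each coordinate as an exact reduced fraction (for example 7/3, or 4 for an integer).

Clipped polygon: [(14,24/5) (16,27/5) (16,15) (14,15)]

1. After x ≥ 14: [(14,24/5) (18,6) (19,13) (19,17) (14,107/6)]
2. After x ≤ 16: [(14,24/5) (16,27/5) (16,35/2) (14,107/6)]
3. After y ≥ 1: [(14,24/5) (16,27/5) (16,35/2) (14,107/6)]
4. After y ≤ 15: [(14,15) (14,24/5) (16,27/5) (16,15)]
5. Canonical ring: [(14,24/5) (16,27/5) (16,15) (14,15)]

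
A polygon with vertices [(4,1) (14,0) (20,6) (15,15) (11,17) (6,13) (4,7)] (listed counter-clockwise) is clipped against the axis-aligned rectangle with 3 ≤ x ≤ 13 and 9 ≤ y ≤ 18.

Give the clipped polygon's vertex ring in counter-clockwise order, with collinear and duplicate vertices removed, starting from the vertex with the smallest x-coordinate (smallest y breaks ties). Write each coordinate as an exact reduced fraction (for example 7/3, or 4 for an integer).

1. After x ≥ 3: [(4,1) (14,0) (20,6) (15,15) (11,17) (6,13) (4,7)]
2. After x ≤ 13: [(4,1) (13,1/10) (13,16) (11,17) (6,13) (4,7)]
3. After y ≥ 9: [(13,9) (13,16) (11,17) (6,13) (14/3,9)]
4. After y ≤ 18: [(13,9) (13,16) (11,17) (6,13) (14/3,9)]
5. Canonical ring: [(14/3,9) (13,9) (13,16) (11,17) (6,13)]

Clipped polygon: [(14/3,9) (13,9) (13,16) (11,17) (6,13)]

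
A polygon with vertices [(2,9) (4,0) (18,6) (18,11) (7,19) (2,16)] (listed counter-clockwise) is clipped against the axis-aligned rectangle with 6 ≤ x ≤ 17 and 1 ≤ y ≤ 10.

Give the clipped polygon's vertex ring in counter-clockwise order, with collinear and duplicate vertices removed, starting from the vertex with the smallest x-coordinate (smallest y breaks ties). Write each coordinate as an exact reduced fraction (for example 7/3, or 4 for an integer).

Clipped polygon: [(6,1) (19/3,1) (17,39/7) (17,10) (6,10)]

1. After x ≥ 6: [(6,6/7) (18,6) (18,11) (7,19) (6,92/5)]
2. After x ≤ 17: [(6,6/7) (17,39/7) (17,129/11) (7,19) (6,92/5)]
3. After y ≥ 1: [(6,1) (19/3,1) (17,39/7) (17,129/11) (7,19) (6,92/5)]
4. After y ≤ 10: [(6,10) (6,1) (19/3,1) (17,39/7) (17,10)]
5. Canonical ring: [(6,1) (19/3,1) (17,39/7) (17,10) (6,10)]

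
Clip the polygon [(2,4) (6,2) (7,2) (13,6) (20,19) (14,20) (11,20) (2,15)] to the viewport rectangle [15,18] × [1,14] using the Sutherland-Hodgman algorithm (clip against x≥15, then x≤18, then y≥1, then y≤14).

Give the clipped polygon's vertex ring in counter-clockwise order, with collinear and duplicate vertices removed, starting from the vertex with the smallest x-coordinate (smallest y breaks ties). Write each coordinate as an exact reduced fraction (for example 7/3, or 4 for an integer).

1. After x ≥ 15: [(15,68/7) (20,19) (15,119/6)]
2. After x ≤ 18: [(15,68/7) (18,107/7) (18,58/3) (15,119/6)]
3. After y ≥ 1: [(15,68/7) (18,107/7) (18,58/3) (15,119/6)]
4. After y ≤ 14: [(15,14) (15,68/7) (225/13,14)]
5. Canonical ring: [(15,68/7) (225/13,14) (15,14)]

Clipped polygon: [(15,68/7) (225/13,14) (15,14)]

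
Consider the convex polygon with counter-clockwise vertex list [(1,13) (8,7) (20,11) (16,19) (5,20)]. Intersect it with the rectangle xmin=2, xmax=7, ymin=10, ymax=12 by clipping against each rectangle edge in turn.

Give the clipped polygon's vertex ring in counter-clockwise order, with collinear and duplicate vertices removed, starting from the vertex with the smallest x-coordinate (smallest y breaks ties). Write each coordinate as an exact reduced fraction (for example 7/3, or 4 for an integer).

1. After x ≥ 2: [(2,59/4) (2,85/7) (8,7) (20,11) (16,19) (5,20)]
2. After x ≤ 7: [(2,59/4) (2,85/7) (7,55/7) (7,218/11) (5,20)]
3. After y ≥ 10: [(2,59/4) (2,85/7) (9/2,10) (7,10) (7,218/11) (5,20)]
4. After y ≤ 12: [(13/6,12) (9/2,10) (7,10) (7,12)]
5. Canonical ring: [(13/6,12) (9/2,10) (7,10) (7,12)]

Clipped polygon: [(13/6,12) (9/2,10) (7,10) (7,12)]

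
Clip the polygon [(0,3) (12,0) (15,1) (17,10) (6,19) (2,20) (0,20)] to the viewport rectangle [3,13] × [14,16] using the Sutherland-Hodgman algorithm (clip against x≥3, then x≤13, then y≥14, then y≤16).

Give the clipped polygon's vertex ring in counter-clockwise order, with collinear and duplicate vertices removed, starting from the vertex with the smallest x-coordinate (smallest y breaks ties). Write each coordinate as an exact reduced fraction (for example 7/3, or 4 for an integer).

Clipped polygon: [(3,14) (109/9,14) (29/3,16) (3,16)]

1. After x ≥ 3: [(3,9/4) (12,0) (15,1) (17,10) (6,19) (3,79/4)]
2. After x ≤ 13: [(3,9/4) (12,0) (13,1/3) (13,146/11) (6,19) (3,79/4)]
3. After y ≥ 14: [(3,14) (109/9,14) (6,19) (3,79/4)]
4. After y ≤ 16: [(3,16) (3,14) (109/9,14) (29/3,16)]
5. Canonical ring: [(3,14) (109/9,14) (29/3,16) (3,16)]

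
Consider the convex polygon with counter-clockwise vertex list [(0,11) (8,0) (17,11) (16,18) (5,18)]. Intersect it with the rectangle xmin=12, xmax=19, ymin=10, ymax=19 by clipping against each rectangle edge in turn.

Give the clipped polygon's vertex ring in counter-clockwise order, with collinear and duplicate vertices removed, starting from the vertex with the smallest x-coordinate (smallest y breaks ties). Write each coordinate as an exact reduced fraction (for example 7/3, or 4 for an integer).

1. After x ≥ 12: [(12,44/9) (17,11) (16,18) (12,18)]
2. After x ≤ 19: [(12,44/9) (17,11) (16,18) (12,18)]
3. After y ≥ 10: [(12,10) (178/11,10) (17,11) (16,18) (12,18)]
4. After y ≤ 19: [(12,10) (178/11,10) (17,11) (16,18) (12,18)]
5. Canonical ring: [(12,10) (178/11,10) (17,11) (16,18) (12,18)]

Clipped polygon: [(12,10) (178/11,10) (17,11) (16,18) (12,18)]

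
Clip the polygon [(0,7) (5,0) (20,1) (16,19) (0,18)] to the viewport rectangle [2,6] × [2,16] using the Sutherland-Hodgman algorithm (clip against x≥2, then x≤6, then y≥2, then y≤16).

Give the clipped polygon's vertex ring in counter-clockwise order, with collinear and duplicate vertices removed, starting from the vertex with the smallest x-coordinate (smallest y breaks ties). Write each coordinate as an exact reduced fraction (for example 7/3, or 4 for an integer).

1. After x ≥ 2: [(2,21/5) (5,0) (20,1) (16,19) (2,145/8)]
2. After x ≤ 6: [(2,21/5) (5,0) (6,1/15) (6,147/8) (2,145/8)]
3. After y ≥ 2: [(2,21/5) (25/7,2) (6,2) (6,147/8) (2,145/8)]
4. After y ≤ 16: [(2,16) (2,21/5) (25/7,2) (6,2) (6,16)]
5. Canonical ring: [(2,21/5) (25/7,2) (6,2) (6,16) (2,16)]

Clipped polygon: [(2,21/5) (25/7,2) (6,2) (6,16) (2,16)]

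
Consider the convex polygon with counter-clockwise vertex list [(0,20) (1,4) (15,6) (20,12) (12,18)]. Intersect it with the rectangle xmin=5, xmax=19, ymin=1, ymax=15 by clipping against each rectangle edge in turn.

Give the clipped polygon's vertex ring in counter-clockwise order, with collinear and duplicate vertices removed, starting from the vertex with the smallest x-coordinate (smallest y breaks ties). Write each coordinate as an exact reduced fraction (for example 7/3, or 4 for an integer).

Clipped polygon: [(5,32/7) (15,6) (19,54/5) (19,51/4) (16,15) (5,15)]

1. After x ≥ 5: [(5,115/6) (5,32/7) (15,6) (20,12) (12,18)]
2. After x ≤ 19: [(5,115/6) (5,32/7) (15,6) (19,54/5) (19,51/4) (12,18)]
3. After y ≥ 1: [(5,115/6) (5,32/7) (15,6) (19,54/5) (19,51/4) (12,18)]
4. After y ≤ 15: [(5,15) (5,32/7) (15,6) (19,54/5) (19,51/4) (16,15)]
5. Canonical ring: [(5,32/7) (15,6) (19,54/5) (19,51/4) (16,15) (5,15)]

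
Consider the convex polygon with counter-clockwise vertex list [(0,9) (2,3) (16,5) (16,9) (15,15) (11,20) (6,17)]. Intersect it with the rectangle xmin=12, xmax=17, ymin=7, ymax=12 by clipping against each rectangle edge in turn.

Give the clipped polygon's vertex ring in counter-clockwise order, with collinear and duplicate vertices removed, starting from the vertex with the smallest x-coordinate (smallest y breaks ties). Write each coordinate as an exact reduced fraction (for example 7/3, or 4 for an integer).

Clipped polygon: [(12,7) (16,7) (16,9) (31/2,12) (12,12)]

1. After x ≥ 12: [(12,31/7) (16,5) (16,9) (15,15) (12,75/4)]
2. After x ≤ 17: [(12,31/7) (16,5) (16,9) (15,15) (12,75/4)]
3. After y ≥ 7: [(12,7) (16,7) (16,9) (15,15) (12,75/4)]
4. After y ≤ 12: [(12,12) (12,7) (16,7) (16,9) (31/2,12)]
5. Canonical ring: [(12,7) (16,7) (16,9) (31/2,12) (12,12)]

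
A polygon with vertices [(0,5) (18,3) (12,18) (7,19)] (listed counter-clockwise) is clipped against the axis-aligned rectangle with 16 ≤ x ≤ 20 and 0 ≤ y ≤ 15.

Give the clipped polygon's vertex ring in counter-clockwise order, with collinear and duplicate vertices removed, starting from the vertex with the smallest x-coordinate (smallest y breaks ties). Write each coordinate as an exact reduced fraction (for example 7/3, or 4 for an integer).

Clipped polygon: [(16,29/9) (18,3) (16,8)]

1. After x ≥ 16: [(16,29/9) (18,3) (16,8)]
2. After x ≤ 20: [(16,29/9) (18,3) (16,8)]
3. After y ≥ 0: [(16,29/9) (18,3) (16,8)]
4. After y ≤ 15: [(16,29/9) (18,3) (16,8)]
5. Canonical ring: [(16,29/9) (18,3) (16,8)]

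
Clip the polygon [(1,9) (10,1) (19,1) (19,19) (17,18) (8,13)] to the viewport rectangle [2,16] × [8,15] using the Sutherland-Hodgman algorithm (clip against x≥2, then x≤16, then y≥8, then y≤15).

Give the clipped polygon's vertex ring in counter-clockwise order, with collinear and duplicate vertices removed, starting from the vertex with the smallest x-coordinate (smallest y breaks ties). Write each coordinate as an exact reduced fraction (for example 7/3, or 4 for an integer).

1. After x ≥ 2: [(2,67/7) (2,73/9) (10,1) (19,1) (19,19) (17,18) (8,13)]
2. After x ≤ 16: [(2,67/7) (2,73/9) (10,1) (16,1) (16,157/9) (8,13)]
3. After y ≥ 8: [(2,67/7) (2,73/9) (17/8,8) (16,8) (16,157/9) (8,13)]
4. After y ≤ 15: [(2,67/7) (2,73/9) (17/8,8) (16,8) (16,15) (58/5,15) (8,13)]
5. Canonical ring: [(2,73/9) (17/8,8) (16,8) (16,15) (58/5,15) (8,13) (2,67/7)]

Clipped polygon: [(2,73/9) (17/8,8) (16,8) (16,15) (58/5,15) (8,13) (2,67/7)]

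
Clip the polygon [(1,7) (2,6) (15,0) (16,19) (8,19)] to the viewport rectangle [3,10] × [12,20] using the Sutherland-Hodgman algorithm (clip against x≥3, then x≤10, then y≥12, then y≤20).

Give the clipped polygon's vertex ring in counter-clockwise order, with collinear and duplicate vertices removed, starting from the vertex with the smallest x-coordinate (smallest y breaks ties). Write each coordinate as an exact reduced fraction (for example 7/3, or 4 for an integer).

Clipped polygon: [(47/12,12) (10,12) (10,19) (8,19)]

1. After x ≥ 3: [(3,73/7) (3,72/13) (15,0) (16,19) (8,19)]
2. After x ≤ 10: [(3,73/7) (3,72/13) (10,30/13) (10,19) (8,19)]
3. After y ≥ 12: [(47/12,12) (10,12) (10,19) (8,19)]
4. After y ≤ 20: [(47/12,12) (10,12) (10,19) (8,19)]
5. Canonical ring: [(47/12,12) (10,12) (10,19) (8,19)]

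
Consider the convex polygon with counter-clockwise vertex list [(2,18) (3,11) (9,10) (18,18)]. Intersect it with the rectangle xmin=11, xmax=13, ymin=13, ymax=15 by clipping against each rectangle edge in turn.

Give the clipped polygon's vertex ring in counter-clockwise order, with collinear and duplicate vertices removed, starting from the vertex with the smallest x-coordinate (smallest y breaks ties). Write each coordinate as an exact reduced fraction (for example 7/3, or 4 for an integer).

Clipped polygon: [(11,13) (99/8,13) (13,122/9) (13,15) (11,15)]

1. After x ≥ 11: [(11,18) (11,106/9) (18,18)]
2. After x ≤ 13: [(13,18) (11,18) (11,106/9) (13,122/9)]
3. After y ≥ 13: [(13,18) (11,18) (11,13) (99/8,13) (13,122/9)]
4. After y ≤ 15: [(13,15) (11,15) (11,13) (99/8,13) (13,122/9)]
5. Canonical ring: [(11,13) (99/8,13) (13,122/9) (13,15) (11,15)]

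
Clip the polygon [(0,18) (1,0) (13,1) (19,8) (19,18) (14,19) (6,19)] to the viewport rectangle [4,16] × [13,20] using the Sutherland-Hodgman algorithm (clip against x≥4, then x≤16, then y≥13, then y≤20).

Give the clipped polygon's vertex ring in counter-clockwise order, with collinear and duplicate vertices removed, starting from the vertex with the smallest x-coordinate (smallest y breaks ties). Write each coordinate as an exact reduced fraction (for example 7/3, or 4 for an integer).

1. After x ≥ 4: [(4,56/3) (4,1/4) (13,1) (19,8) (19,18) (14,19) (6,19)]
2. After x ≤ 16: [(4,56/3) (4,1/4) (13,1) (16,9/2) (16,93/5) (14,19) (6,19)]
3. After y ≥ 13: [(4,56/3) (4,13) (16,13) (16,93/5) (14,19) (6,19)]
4. After y ≤ 20: [(4,56/3) (4,13) (16,13) (16,93/5) (14,19) (6,19)]
5. Canonical ring: [(4,13) (16,13) (16,93/5) (14,19) (6,19) (4,56/3)]

Clipped polygon: [(4,13) (16,13) (16,93/5) (14,19) (6,19) (4,56/3)]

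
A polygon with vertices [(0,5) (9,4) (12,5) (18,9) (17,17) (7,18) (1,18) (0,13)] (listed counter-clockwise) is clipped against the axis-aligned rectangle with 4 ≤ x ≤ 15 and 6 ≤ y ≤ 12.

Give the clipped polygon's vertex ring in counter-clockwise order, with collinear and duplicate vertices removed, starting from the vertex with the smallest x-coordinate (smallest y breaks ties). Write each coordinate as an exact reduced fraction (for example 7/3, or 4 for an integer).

1. After x ≥ 4: [(4,41/9) (9,4) (12,5) (18,9) (17,17) (7,18) (4,18)]
2. After x ≤ 15: [(4,41/9) (9,4) (12,5) (15,7) (15,86/5) (7,18) (4,18)]
3. After y ≥ 6: [(4,6) (27/2,6) (15,7) (15,86/5) (7,18) (4,18)]
4. After y ≤ 12: [(4,12) (4,6) (27/2,6) (15,7) (15,12)]
5. Canonical ring: [(4,6) (27/2,6) (15,7) (15,12) (4,12)]

Clipped polygon: [(4,6) (27/2,6) (15,7) (15,12) (4,12)]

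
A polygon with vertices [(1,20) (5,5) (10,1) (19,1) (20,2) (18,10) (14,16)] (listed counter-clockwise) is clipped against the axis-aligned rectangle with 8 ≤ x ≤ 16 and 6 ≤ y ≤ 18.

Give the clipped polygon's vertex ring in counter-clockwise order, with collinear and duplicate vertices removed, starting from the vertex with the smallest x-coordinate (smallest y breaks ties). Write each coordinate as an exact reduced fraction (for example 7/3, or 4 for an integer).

1. After x ≥ 8: [(8,232/13) (8,13/5) (10,1) (19,1) (20,2) (18,10) (14,16)]
2. After x ≤ 16: [(8,232/13) (8,13/5) (10,1) (16,1) (16,13) (14,16)]
3. After y ≥ 6: [(8,232/13) (8,6) (16,6) (16,13) (14,16)]
4. After y ≤ 18: [(8,232/13) (8,6) (16,6) (16,13) (14,16)]
5. Canonical ring: [(8,6) (16,6) (16,13) (14,16) (8,232/13)]

Clipped polygon: [(8,6) (16,6) (16,13) (14,16) (8,232/13)]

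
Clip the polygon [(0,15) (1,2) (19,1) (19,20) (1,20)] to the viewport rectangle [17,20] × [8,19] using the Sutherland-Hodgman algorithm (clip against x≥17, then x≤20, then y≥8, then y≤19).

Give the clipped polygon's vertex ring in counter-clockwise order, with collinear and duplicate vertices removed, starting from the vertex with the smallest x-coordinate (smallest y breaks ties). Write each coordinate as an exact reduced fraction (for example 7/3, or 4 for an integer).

1. After x ≥ 17: [(17,10/9) (19,1) (19,20) (17,20)]
2. After x ≤ 20: [(17,10/9) (19,1) (19,20) (17,20)]
3. After y ≥ 8: [(17,8) (19,8) (19,20) (17,20)]
4. After y ≤ 19: [(17,19) (17,8) (19,8) (19,19)]
5. Canonical ring: [(17,8) (19,8) (19,19) (17,19)]

Clipped polygon: [(17,8) (19,8) (19,19) (17,19)]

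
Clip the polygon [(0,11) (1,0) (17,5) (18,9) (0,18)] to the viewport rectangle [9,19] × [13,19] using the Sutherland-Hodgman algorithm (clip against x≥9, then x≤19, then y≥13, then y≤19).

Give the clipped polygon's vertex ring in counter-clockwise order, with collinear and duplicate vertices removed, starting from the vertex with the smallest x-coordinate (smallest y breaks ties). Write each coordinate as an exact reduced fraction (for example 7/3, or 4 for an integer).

1. After x ≥ 9: [(9,5/2) (17,5) (18,9) (9,27/2)]
2. After x ≤ 19: [(9,5/2) (17,5) (18,9) (9,27/2)]
3. After y ≥ 13: [(9,13) (10,13) (9,27/2)]
4. After y ≤ 19: [(9,13) (10,13) (9,27/2)]
5. Canonical ring: [(9,13) (10,13) (9,27/2)]

Clipped polygon: [(9,13) (10,13) (9,27/2)]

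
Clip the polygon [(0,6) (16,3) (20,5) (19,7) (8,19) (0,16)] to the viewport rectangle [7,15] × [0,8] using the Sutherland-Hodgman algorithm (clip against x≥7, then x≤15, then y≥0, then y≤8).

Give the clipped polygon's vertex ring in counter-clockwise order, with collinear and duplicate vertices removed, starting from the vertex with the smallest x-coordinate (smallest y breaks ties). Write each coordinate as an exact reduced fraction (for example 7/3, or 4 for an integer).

Clipped polygon: [(7,75/16) (15,51/16) (15,8) (7,8)]

1. After x ≥ 7: [(7,75/16) (16,3) (20,5) (19,7) (8,19) (7,149/8)]
2. After x ≤ 15: [(7,75/16) (15,51/16) (15,125/11) (8,19) (7,149/8)]
3. After y ≥ 0: [(7,75/16) (15,51/16) (15,125/11) (8,19) (7,149/8)]
4. After y ≤ 8: [(7,8) (7,75/16) (15,51/16) (15,8)]
5. Canonical ring: [(7,75/16) (15,51/16) (15,8) (7,8)]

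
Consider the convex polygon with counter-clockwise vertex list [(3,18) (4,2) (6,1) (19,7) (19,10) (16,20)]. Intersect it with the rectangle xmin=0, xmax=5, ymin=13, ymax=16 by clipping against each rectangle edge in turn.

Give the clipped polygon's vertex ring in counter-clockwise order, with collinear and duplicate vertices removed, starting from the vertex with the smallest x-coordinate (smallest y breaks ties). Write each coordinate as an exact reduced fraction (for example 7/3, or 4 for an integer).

Clipped polygon: [(25/8,16) (53/16,13) (5,13) (5,16)]

1. After x ≥ 0: [(3,18) (4,2) (6,1) (19,7) (19,10) (16,20)]
2. After x ≤ 5: [(5,238/13) (3,18) (4,2) (5,3/2)]
3. After y ≥ 13: [(5,13) (5,238/13) (3,18) (53/16,13)]
4. After y ≤ 16: [(5,13) (5,16) (25/8,16) (53/16,13)]
5. Canonical ring: [(25/8,16) (53/16,13) (5,13) (5,16)]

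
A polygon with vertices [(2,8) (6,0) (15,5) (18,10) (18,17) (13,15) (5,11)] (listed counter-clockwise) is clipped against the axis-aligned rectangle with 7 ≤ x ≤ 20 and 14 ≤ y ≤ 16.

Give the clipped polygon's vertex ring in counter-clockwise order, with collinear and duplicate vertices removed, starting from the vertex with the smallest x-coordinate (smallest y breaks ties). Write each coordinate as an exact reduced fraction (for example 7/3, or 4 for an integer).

1. After x ≥ 7: [(7,5/9) (15,5) (18,10) (18,17) (13,15) (7,12)]
2. After x ≤ 20: [(7,5/9) (15,5) (18,10) (18,17) (13,15) (7,12)]
3. After y ≥ 14: [(18,14) (18,17) (13,15) (11,14)]
4. After y ≤ 16: [(18,14) (18,16) (31/2,16) (13,15) (11,14)]
5. Canonical ring: [(11,14) (18,14) (18,16) (31/2,16) (13,15)]

Clipped polygon: [(11,14) (18,14) (18,16) (31/2,16) (13,15)]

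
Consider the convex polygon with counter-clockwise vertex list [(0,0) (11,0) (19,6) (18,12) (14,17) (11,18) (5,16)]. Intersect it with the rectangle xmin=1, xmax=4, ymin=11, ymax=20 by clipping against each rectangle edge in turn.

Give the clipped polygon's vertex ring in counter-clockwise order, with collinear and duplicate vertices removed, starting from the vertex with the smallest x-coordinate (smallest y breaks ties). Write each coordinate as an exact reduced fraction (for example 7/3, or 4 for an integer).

Clipped polygon: [(55/16,11) (4,11) (4,64/5)]

1. After x ≥ 1: [(1,16/5) (1,0) (11,0) (19,6) (18,12) (14,17) (11,18) (5,16)]
2. After x ≤ 4: [(4,64/5) (1,16/5) (1,0) (4,0)]
3. After y ≥ 11: [(4,11) (4,64/5) (55/16,11)]
4. After y ≤ 20: [(4,11) (4,64/5) (55/16,11)]
5. Canonical ring: [(55/16,11) (4,11) (4,64/5)]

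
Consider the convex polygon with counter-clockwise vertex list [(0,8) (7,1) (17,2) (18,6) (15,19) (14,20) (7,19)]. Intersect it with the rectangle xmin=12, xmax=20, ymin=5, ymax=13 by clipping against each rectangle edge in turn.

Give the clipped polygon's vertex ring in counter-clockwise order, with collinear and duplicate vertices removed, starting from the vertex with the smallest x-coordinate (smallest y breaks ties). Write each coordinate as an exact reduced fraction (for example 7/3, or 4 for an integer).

Clipped polygon: [(12,5) (71/4,5) (18,6) (213/13,13) (12,13)]

1. After x ≥ 12: [(12,3/2) (17,2) (18,6) (15,19) (14,20) (12,138/7)]
2. After x ≤ 20: [(12,3/2) (17,2) (18,6) (15,19) (14,20) (12,138/7)]
3. After y ≥ 5: [(12,5) (71/4,5) (18,6) (15,19) (14,20) (12,138/7)]
4. After y ≤ 13: [(12,13) (12,5) (71/4,5) (18,6) (213/13,13)]
5. Canonical ring: [(12,5) (71/4,5) (18,6) (213/13,13) (12,13)]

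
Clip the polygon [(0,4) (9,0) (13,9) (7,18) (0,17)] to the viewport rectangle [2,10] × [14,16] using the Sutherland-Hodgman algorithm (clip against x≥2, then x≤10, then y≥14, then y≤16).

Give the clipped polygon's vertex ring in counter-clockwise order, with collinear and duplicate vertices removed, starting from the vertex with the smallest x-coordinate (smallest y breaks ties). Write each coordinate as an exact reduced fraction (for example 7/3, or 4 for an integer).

1. After x ≥ 2: [(2,28/9) (9,0) (13,9) (7,18) (2,121/7)]
2. After x ≤ 10: [(2,28/9) (9,0) (10,9/4) (10,27/2) (7,18) (2,121/7)]
3. After y ≥ 14: [(2,14) (29/3,14) (7,18) (2,121/7)]
4. After y ≤ 16: [(2,16) (2,14) (29/3,14) (25/3,16)]
5. Canonical ring: [(2,14) (29/3,14) (25/3,16) (2,16)]

Clipped polygon: [(2,14) (29/3,14) (25/3,16) (2,16)]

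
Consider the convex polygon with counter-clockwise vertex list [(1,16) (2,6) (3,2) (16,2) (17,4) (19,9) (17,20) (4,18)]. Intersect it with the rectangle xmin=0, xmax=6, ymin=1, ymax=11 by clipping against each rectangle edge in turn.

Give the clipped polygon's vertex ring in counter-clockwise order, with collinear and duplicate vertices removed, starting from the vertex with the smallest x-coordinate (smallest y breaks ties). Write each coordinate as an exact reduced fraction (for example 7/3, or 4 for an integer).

1. After x ≥ 0: [(1,16) (2,6) (3,2) (16,2) (17,4) (19,9) (17,20) (4,18)]
2. After x ≤ 6: [(1,16) (2,6) (3,2) (6,2) (6,238/13) (4,18)]
3. After y ≥ 1: [(1,16) (2,6) (3,2) (6,2) (6,238/13) (4,18)]
4. After y ≤ 11: [(3/2,11) (2,6) (3,2) (6,2) (6,11)]
5. Canonical ring: [(3/2,11) (2,6) (3,2) (6,2) (6,11)]

Clipped polygon: [(3/2,11) (2,6) (3,2) (6,2) (6,11)]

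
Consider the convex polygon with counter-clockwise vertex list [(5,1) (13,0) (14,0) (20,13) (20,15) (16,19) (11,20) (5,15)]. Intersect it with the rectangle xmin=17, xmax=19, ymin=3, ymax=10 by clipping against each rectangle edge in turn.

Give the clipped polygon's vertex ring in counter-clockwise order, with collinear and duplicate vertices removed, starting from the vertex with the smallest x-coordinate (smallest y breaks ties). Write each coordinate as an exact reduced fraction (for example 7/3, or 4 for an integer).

1. After x ≥ 17: [(17,13/2) (20,13) (20,15) (17,18)]
2. After x ≤ 19: [(17,13/2) (19,65/6) (19,16) (17,18)]
3. After y ≥ 3: [(17,13/2) (19,65/6) (19,16) (17,18)]
4. After y ≤ 10: [(17,10) (17,13/2) (242/13,10)]
5. Canonical ring: [(17,13/2) (242/13,10) (17,10)]

Clipped polygon: [(17,13/2) (242/13,10) (17,10)]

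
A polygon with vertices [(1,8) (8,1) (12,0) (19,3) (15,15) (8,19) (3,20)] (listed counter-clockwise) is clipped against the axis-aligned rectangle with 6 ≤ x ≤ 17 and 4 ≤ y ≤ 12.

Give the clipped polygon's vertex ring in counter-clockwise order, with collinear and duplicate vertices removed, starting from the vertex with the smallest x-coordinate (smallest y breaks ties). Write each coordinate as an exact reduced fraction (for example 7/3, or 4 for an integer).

Clipped polygon: [(6,4) (17,4) (17,9) (16,12) (6,12)]

1. After x ≥ 6: [(6,3) (8,1) (12,0) (19,3) (15,15) (8,19) (6,97/5)]
2. After x ≤ 17: [(6,3) (8,1) (12,0) (17,15/7) (17,9) (15,15) (8,19) (6,97/5)]
3. After y ≥ 4: [(6,4) (17,4) (17,9) (15,15) (8,19) (6,97/5)]
4. After y ≤ 12: [(6,12) (6,4) (17,4) (17,9) (16,12)]
5. Canonical ring: [(6,4) (17,4) (17,9) (16,12) (6,12)]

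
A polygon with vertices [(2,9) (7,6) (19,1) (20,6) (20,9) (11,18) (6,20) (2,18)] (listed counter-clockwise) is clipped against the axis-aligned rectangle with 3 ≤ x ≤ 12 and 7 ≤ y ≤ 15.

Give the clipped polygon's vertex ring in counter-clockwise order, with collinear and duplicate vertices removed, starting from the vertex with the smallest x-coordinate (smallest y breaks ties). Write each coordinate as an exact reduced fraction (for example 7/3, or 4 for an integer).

1. After x ≥ 3: [(3,42/5) (7,6) (19,1) (20,6) (20,9) (11,18) (6,20) (3,37/2)]
2. After x ≤ 12: [(3,42/5) (7,6) (12,47/12) (12,17) (11,18) (6,20) (3,37/2)]
3. After y ≥ 7: [(3,42/5) (16/3,7) (12,7) (12,17) (11,18) (6,20) (3,37/2)]
4. After y ≤ 15: [(3,15) (3,42/5) (16/3,7) (12,7) (12,15)]
5. Canonical ring: [(3,42/5) (16/3,7) (12,7) (12,15) (3,15)]

Clipped polygon: [(3,42/5) (16/3,7) (12,7) (12,15) (3,15)]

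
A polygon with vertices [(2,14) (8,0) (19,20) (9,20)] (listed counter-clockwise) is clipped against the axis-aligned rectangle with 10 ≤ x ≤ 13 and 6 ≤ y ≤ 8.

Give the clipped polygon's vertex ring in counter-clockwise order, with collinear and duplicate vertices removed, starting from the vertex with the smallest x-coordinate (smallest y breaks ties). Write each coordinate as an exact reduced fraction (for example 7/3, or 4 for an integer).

Clipped polygon: [(10,6) (113/10,6) (62/5,8) (10,8)]

1. After x ≥ 10: [(10,40/11) (19,20) (10,20)]
2. After x ≤ 13: [(10,40/11) (13,100/11) (13,20) (10,20)]
3. After y ≥ 6: [(10,6) (113/10,6) (13,100/11) (13,20) (10,20)]
4. After y ≤ 8: [(10,8) (10,6) (113/10,6) (62/5,8)]
5. Canonical ring: [(10,6) (113/10,6) (62/5,8) (10,8)]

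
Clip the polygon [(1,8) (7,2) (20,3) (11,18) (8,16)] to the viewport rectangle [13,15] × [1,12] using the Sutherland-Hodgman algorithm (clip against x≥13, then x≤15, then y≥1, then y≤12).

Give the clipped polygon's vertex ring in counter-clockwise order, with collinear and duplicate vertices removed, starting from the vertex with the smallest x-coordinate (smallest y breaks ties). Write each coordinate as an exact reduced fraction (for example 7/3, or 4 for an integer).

1. After x ≥ 13: [(13,32/13) (20,3) (13,44/3)]
2. After x ≤ 15: [(13,32/13) (15,34/13) (15,34/3) (13,44/3)]
3. After y ≥ 1: [(13,32/13) (15,34/13) (15,34/3) (13,44/3)]
4. After y ≤ 12: [(13,12) (13,32/13) (15,34/13) (15,34/3) (73/5,12)]
5. Canonical ring: [(13,32/13) (15,34/13) (15,34/3) (73/5,12) (13,12)]

Clipped polygon: [(13,32/13) (15,34/13) (15,34/3) (73/5,12) (13,12)]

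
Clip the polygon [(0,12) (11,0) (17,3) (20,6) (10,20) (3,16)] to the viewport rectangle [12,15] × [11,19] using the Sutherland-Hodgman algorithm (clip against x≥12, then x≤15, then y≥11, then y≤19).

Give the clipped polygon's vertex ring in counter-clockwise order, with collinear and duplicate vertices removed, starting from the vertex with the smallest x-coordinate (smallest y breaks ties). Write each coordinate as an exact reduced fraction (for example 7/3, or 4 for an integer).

Clipped polygon: [(12,11) (15,11) (15,13) (12,86/5)]

1. After x ≥ 12: [(12,1/2) (17,3) (20,6) (12,86/5)]
2. After x ≤ 15: [(12,1/2) (15,2) (15,13) (12,86/5)]
3. After y ≥ 11: [(12,11) (15,11) (15,13) (12,86/5)]
4. After y ≤ 19: [(12,11) (15,11) (15,13) (12,86/5)]
5. Canonical ring: [(12,11) (15,11) (15,13) (12,86/5)]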